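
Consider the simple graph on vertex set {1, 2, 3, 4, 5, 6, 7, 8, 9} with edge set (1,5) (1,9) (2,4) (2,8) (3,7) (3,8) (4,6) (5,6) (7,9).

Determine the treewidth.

A width-2 tree decomposition is:
Bags: B1 = {4, 5, 6}  B2 = {2, 4, 5}  B3 = {2, 5, 8}  B4 = {3, 5, 8}  B5 = {3, 5, 7}  B6 = {5, 7, 9}  B7 = {1, 5, 9}
Tree: B1–B2, B2–B3, B3–B4, B4–B5, B5–B6, B6–B7
The largest bag has 3 vertices, giving width 2; this decomposition certifies tw(G) ≤ 2. Since 5–6–4–2–8–3–7–9–1–5 is a cycle in G, G is not acyclic. Forests are exactly the graphs of treewidth ≤ 1, so tw(G) ≥ 2. Combining the bounds, tw(G) = 2.

2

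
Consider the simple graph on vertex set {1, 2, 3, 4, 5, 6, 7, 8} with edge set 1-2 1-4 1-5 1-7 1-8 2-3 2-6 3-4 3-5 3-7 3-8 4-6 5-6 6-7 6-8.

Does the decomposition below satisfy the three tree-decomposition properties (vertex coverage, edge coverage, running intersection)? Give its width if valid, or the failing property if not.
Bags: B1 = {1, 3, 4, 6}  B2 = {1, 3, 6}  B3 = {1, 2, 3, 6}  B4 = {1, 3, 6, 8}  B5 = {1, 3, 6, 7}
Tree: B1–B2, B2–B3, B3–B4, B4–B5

No — vertex 5 appears in no bag.

A tree decomposition must satisfy three properties: every vertex lies in some bag; for every edge, both endpoints lie together in some bag; and for every vertex, the bags containing it form a connected subtree. Here vertex 5 appears in no bag, so the decomposition is invalid.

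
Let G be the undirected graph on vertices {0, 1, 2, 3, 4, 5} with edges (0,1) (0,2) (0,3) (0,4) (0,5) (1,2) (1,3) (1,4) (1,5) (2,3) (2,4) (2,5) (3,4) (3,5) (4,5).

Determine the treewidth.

A width-5 tree decomposition is:
Bags: B1 = {0, 1, 2, 3, 4, 5}
Tree: (single bag)
A single bag containing all 6 vertices is trivially a valid decomposition of width 5. For the lower bound, the 6 vertices {0, 1, 2, 3, 4, 5} are pairwise adjacent, and any tree decomposition puts a clique entirely inside one bag — forcing width ≥ 5. The upper and lower bounds meet at 5, so that is the treewidth.

5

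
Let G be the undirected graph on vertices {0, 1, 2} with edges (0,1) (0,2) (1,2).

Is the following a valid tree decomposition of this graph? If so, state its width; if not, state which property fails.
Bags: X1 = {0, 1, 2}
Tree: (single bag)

Yes; width 2.

Checking the three conditions: (i) the bags cover all of {0, 1, 2}; (ii) for each edge, some bag contains both endpoints; (iii) the bags containing any fixed vertex form a subtree. All hold, so the decomposition is valid with width 3 − 1 = 2.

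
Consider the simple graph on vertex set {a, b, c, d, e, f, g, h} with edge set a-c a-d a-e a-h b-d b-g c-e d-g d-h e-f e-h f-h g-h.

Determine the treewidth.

A width-2 tree decomposition is:
Bags: B1 = {e, f, h}  B2 = {a, e, h}  B3 = {a, d, h}  B4 = {a, c, e}  B5 = {d, g, h}  B6 = {b, d, g}
Tree: B1–B2, B2–B3, B2–B4, B3–B5, B5–B6
The largest bag has 3 vertices, giving width 2; this decomposition certifies tw(G) ≤ 2. For the lower bound, the 3 vertices {d, g, h} are pairwise adjacent, and any tree decomposition puts a clique entirely inside one bag — forcing width ≥ 2. Hence tw(G) = 2 exactly.

2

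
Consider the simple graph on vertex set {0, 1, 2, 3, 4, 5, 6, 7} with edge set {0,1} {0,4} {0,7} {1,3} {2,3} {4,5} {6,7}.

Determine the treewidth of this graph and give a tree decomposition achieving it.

Every bag has size at most 2, so the width is 2 − 1 = 1 and tw(G) ≤ 1. G has an edge, so its treewidth is at least 1. The upper and lower bounds meet at 1, so that is the treewidth.

Treewidth 1.
One such decomposition:
Bags: B1 = {0, 7}  B2 = {0, 1}  B3 = {0, 4}  B4 = {1, 3}  B5 = {4, 5}  B6 = {6, 7}  B7 = {2, 3}
Tree: B1–B2, B2–B3, B2–B4, B3–B5, B1–B6, B4–B7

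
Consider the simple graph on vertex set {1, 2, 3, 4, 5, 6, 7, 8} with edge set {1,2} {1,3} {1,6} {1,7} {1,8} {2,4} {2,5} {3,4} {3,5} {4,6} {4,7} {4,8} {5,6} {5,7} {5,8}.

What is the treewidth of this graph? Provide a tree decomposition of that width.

Treewidth 3.
Bags: B1 = {1, 4, 5, 6}  B2 = {1, 2, 4, 5}  B3 = {1, 4, 5, 7}  B4 = {1, 4, 5, 8}  B5 = {1, 3, 4, 5}
Tree: B1–B2, B2–B3, B3–B4, B4–B5

Every bag has size at most 4, so the width is 4 − 1 = 3 and tw(G) ≤ 3. For the lower bound: the 4 vertex sets {1,6}, {2,4}, {5}, {7} are disjoint, each induces a connected subgraph, and every pair is joined by at least one edge of G. Contracting each set to a single vertex therefore yields K_{4} as a minor, and since treewidth is minor-monotone, tw(G) ≥ tw(K_{4}) = 3. Combining the bounds, tw(G) = 3.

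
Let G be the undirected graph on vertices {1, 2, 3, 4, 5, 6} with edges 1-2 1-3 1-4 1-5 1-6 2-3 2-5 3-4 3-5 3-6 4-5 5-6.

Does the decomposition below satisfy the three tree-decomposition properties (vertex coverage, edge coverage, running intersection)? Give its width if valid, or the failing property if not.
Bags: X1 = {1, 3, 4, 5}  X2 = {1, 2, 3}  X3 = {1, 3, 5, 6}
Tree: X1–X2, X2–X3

A tree decomposition must satisfy three properties: every vertex lies in some bag; for every edge, both endpoints lie together in some bag; and for every vertex, the bags containing it form a connected subtree. Here edge (5,2) lies in no bag, so the decomposition is invalid.

No — edge (5,2) lies in no bag.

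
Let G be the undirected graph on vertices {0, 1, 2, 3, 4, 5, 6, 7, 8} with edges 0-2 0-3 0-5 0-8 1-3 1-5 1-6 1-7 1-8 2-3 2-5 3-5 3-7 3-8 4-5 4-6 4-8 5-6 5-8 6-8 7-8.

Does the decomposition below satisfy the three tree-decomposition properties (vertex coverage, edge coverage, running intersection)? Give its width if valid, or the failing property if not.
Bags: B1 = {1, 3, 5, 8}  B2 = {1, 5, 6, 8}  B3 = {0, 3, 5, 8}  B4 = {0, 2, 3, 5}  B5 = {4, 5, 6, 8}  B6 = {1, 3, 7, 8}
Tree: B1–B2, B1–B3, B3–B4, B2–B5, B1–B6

Checking the three conditions: (i) the bags cover all of {0, 1, 2, 3, 4, 5, 6, 7, 8}; (ii) for each edge, some bag contains both endpoints; (iii) the bags containing any fixed vertex form a subtree. All hold, so the decomposition is valid with width 4 − 1 = 3.

Yes; width 3.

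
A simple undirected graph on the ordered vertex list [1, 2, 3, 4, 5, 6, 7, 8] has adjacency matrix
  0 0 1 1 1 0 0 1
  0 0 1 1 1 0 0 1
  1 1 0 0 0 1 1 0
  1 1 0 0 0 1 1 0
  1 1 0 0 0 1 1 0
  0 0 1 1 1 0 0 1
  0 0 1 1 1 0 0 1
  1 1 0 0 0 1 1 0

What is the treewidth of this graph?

A width-4 tree decomposition is:
Bags: B1 = {1, 2, 3, 6, 7}  B2 = {1, 2, 5, 6, 7}  B3 = {1, 2, 6, 7, 8}  B4 = {1, 2, 4, 6, 7}
Tree: B1–B2, B2–B3, B3–B4
Every bag has size at most 5, so the width is 5 − 1 = 4 and tw(G) ≤ 4. For the lower bound: the 5 vertex sets {1,3}, {5,7}, {6,8}, {2}, {4} are disjoint, each induces a connected subgraph, and every pair is joined by at least one edge of G. Contracting each set to a single vertex therefore yields K_{5} as a minor, and since treewidth is minor-monotone, tw(G) ≥ tw(K_{5}) = 4. Therefore the treewidth is 4.

4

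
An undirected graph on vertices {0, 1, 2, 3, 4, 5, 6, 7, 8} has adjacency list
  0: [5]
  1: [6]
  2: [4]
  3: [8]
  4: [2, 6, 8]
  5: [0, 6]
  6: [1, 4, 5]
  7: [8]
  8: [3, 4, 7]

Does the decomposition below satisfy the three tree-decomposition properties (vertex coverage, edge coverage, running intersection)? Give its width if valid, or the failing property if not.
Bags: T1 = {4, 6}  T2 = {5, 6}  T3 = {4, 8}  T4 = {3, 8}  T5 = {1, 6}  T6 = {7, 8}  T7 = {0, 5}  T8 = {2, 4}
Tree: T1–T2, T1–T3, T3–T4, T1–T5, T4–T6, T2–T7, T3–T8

Yes; width 1.

Checking the three conditions: (i) the bags cover all of {0, 1, 2, 3, 4, 5, 6, 7, 8}; (ii) for each edge, some bag contains both endpoints; (iii) the bags containing any fixed vertex form a subtree. All hold, so the decomposition is valid with width 2 − 1 = 1.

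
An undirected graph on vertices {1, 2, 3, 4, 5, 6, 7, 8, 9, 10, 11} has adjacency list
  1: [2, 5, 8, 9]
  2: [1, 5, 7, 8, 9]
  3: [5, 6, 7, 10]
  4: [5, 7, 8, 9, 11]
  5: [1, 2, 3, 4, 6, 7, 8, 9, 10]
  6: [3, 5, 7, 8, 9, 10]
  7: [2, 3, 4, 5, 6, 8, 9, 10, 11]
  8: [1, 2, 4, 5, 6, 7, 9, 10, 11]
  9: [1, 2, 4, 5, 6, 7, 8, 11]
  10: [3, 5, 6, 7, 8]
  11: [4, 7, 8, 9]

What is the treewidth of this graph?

4

A width-4 tree decomposition is:
Bags: B1 = {5, 6, 7, 8, 9}  B2 = {2, 5, 7, 8, 9}  B3 = {5, 6, 7, 8, 10}  B4 = {4, 5, 7, 8, 9}  B5 = {4, 7, 8, 9, 11}  B6 = {3, 5, 6, 7, 10}  B7 = {1, 2, 5, 8, 9}
Tree: B1–B2, B1–B3, B1–B4, B4–B5, B3–B6, B2–B7
The largest bag has 5 vertices, giving width 4; this decomposition certifies tw(G) ≤ 4. For the lower bound, the 5 vertices {4, 7, 8, 9, 11} are pairwise adjacent, and any tree decomposition puts a clique entirely inside one bag — forcing width ≥ 4. Therefore the treewidth is 4.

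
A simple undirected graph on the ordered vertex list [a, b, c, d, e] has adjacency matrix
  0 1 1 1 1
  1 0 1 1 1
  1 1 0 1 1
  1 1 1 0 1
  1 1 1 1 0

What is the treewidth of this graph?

A width-4 tree decomposition is:
Bags: B1 = {a, b, c, d, e}
Tree: (single bag)
A single bag containing all 5 vertices is trivially a valid decomposition of width 4. Conversely, {a, b, c, d, e} is a clique of size 5, and the vertices of any clique must share a bag in every tree decomposition; so some bag has ≥ 5 vertices and tw(G) ≥ 4. The upper and lower bounds meet at 4, so that is the treewidth.

4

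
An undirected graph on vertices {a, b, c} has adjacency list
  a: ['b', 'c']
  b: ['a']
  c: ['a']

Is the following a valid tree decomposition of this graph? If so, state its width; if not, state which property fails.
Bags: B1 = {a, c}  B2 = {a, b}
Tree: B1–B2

Yes; width 1.

Vertex coverage: the bags together contain {a, b, c}, the full vertex set. Edge coverage: each edge of G has both endpoints in at least one bag. Running intersection: for every vertex, the bags containing it form a connected subtree. All three properties hold, so this is a valid tree decomposition of width max|bag| − 1 = 1, and hence tw(G) ≤ 1.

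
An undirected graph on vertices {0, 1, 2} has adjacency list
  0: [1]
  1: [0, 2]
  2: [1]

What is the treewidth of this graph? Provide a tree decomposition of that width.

Each bag holds 2 vertices, so the decomposition has width 1, which upper-bounds the treewidth. Any graph with an edge has treewidth ≥ 1, and G has the edge 0–1. Hence tw(G) = 1 exactly.

Treewidth 1.
One optimal decomposition is:
Bags: B1 = {0, 1}  B2 = {1, 2}
Tree: B1–B2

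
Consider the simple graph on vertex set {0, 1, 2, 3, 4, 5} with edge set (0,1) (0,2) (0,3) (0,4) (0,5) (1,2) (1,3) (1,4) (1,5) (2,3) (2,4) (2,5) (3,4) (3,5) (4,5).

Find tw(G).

5

A width-5 tree decomposition is:
Bags: B1 = {0, 1, 2, 3, 4, 5}
Tree: (single bag)
A single bag containing all 6 vertices is trivially a valid decomposition of width 5. On the other hand G contains the 6-clique {0, 1, 2, 3, 4, 5}. A clique must lie in a single bag of any decomposition, so no decomposition can have width below 5. The upper and lower bounds meet at 5, so that is the treewidth.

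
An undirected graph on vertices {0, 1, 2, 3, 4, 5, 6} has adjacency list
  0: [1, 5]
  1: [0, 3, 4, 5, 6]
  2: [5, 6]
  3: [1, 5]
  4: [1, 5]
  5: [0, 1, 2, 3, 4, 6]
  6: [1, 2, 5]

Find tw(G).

2

A width-2 tree decomposition is:
Bags: B1 = {1, 4, 5}  B2 = {0, 1, 5}  B3 = {1, 3, 5}  B4 = {1, 5, 6}  B5 = {2, 5, 6}
Tree: B1–B2, B1–B3, B2–B4, B4–B5
The largest bag has 3 vertices, giving width 2; this decomposition certifies tw(G) ≤ 2. For the lower bound, the 3 vertices {0, 1, 5} are pairwise adjacent, and any tree decomposition puts a clique entirely inside one bag — forcing width ≥ 2. The upper and lower bounds meet at 2, so that is the treewidth.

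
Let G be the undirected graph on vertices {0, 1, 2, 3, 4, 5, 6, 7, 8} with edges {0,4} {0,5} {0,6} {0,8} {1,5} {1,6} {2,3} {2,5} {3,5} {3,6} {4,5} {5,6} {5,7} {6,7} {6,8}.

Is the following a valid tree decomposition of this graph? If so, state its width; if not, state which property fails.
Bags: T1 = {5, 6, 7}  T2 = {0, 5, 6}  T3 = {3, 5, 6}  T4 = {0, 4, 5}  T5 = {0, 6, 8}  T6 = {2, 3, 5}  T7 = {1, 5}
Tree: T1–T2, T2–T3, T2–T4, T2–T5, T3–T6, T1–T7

No — edge (6,1) lies in no bag.

A tree decomposition must satisfy three properties: every vertex lies in some bag; for every edge, both endpoints lie together in some bag; and for every vertex, the bags containing it form a connected subtree. Here edge (6,1) lies in no bag, so the decomposition is invalid.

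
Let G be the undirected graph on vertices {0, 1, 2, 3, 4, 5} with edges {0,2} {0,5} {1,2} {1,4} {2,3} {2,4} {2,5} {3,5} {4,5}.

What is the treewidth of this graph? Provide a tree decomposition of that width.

The largest bag has 3 vertices, giving width 2; this decomposition certifies tw(G) ≤ 2. For the lower bound, the 3 vertices {1, 2, 4} are pairwise adjacent, and any tree decomposition puts a clique entirely inside one bag — forcing width ≥ 2. Hence tw(G) = 2 exactly.

Treewidth 2.
One such decomposition:
Bags: B1 = {0, 2, 5}  B2 = {2, 4, 5}  B3 = {2, 3, 5}  B4 = {1, 2, 4}
Tree: B1–B2, B1–B3, B2–B4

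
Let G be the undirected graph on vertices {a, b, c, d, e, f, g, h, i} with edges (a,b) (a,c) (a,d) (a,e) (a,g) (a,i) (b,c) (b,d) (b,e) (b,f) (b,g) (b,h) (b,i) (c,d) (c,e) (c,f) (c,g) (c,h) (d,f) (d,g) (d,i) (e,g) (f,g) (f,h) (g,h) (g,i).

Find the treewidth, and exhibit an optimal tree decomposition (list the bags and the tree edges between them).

Treewidth 4.
Bags: B1 = {b, c, d, f, g}  B2 = {a, b, c, d, g}  B3 = {a, b, c, e, g}  B4 = {a, b, d, g, i}  B5 = {b, c, f, g, h}
Tree: B1–B2, B2–B3, B2–B4, B1–B5

The largest bag has 5 vertices, giving width 4; this decomposition certifies tw(G) ≤ 4. On the other hand G contains the 5-clique {b, c, d, f, g}. A clique must lie in a single bag of any decomposition, so no decomposition can have width below 4. Hence tw(G) = 4 exactly.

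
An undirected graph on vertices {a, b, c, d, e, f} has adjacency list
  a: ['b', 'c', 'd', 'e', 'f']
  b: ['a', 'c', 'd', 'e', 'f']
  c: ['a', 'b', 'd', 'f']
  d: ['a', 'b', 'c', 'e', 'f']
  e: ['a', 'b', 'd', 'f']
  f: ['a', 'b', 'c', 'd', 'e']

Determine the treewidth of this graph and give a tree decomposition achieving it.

Each bag holds 5 vertices, so the decomposition has width 4, which upper-bounds the treewidth. Conversely, {a, b, d, e, f} is a clique of size 5, and the vertices of any clique must share a bag in every tree decomposition; so some bag has ≥ 5 vertices and tw(G) ≥ 4. Hence tw(G) = 4 exactly.

Treewidth 4.
One such decomposition:
Bags: B1 = {a, b, d, e, f}  B2 = {a, b, c, d, f}
Tree: B1–B2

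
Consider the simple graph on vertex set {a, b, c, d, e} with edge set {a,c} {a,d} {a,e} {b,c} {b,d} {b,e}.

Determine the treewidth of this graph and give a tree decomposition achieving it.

Each bag holds 3 vertices, so the decomposition has width 2, which upper-bounds the treewidth. The edges c–a–e–b–c form a cycle, so G is not a tree and its treewidth is at least 2. Hence tw(G) = 2 exactly.

Treewidth 2.
Bags: B1 = {a, b, c}  B2 = {a, b, e}  B3 = {a, b, d}
Tree: B1–B2, B2–B3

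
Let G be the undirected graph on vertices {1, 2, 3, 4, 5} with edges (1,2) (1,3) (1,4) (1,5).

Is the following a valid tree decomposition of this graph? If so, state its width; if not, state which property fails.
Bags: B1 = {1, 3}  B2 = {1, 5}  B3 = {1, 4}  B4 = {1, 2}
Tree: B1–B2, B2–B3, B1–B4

Vertex coverage: the bags together contain {1, 2, 3, 4, 5}, the full vertex set. Edge coverage: each edge of G has both endpoints in at least one bag. Running intersection: for every vertex, the bags containing it form a connected subtree. All three properties hold, so this is a valid tree decomposition of width max|bag| − 1 = 1, and hence tw(G) ≤ 1.

Yes; width 1.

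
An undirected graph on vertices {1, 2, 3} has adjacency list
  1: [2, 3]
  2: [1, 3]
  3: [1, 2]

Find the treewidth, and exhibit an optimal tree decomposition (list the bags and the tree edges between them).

Treewidth 2.
One such decomposition:
Bags: B1 = {1, 2, 3}
Tree: (single bag)

With just one bag of size 3, the width is 3 − 1 = 2, so tw(G) ≤ 2. On the other hand G contains the 3-clique {1, 2, 3}. A clique must lie in a single bag of any decomposition, so no decomposition can have width below 2. Combining the bounds, tw(G) = 2.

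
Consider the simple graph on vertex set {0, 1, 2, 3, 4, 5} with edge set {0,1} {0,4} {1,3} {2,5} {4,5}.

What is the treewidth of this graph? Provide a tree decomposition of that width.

Treewidth 1.
Bags: B1 = {2, 5}  B2 = {4, 5}  B3 = {0, 4}  B4 = {0, 1}  B5 = {1, 3}
Tree: B1–B2, B2–B3, B3–B4, B4–B5

Every bag has size at most 2, so the width is 2 − 1 = 1 and tw(G) ≤ 1. Any graph with an edge has treewidth ≥ 1, and G has the edge 2–5. Hence tw(G) = 1 exactly.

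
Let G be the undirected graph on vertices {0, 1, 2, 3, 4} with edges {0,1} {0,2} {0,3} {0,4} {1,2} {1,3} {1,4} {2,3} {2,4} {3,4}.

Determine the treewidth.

4

A width-4 tree decomposition is:
Bags: B1 = {0, 1, 2, 3, 4}
Tree: (single bag)
With just one bag of size 5, the width is 5 − 1 = 4, so tw(G) ≤ 4. Conversely, {0, 1, 2, 3, 4} is a clique of size 5, and the vertices of any clique must share a bag in every tree decomposition; so some bag has ≥ 5 vertices and tw(G) ≥ 4. The upper and lower bounds meet at 4, so that is the treewidth.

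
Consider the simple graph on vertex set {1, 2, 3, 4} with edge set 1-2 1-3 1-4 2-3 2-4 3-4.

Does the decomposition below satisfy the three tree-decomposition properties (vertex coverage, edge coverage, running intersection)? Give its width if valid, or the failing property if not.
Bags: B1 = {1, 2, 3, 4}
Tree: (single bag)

Yes; width 3.

Every vertex of G appears in some bag (union = {1, 2, 3, 4}); every edge is covered by a bag; and for each vertex v the set of bags containing v is connected in the bag tree. The decomposition is therefore valid. The largest bag has 4 vertices, so the width is 3.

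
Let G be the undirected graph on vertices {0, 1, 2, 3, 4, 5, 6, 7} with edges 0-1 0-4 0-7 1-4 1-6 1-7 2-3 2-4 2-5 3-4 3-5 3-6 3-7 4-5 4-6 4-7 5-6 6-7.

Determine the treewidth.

A width-3 tree decomposition is:
Bags: B1 = {1, 4, 6, 7}  B2 = {0, 1, 4, 7}  B3 = {3, 4, 6, 7}  B4 = {3, 4, 5, 6}  B5 = {2, 3, 4, 5}
Tree: B1–B2, B1–B3, B3–B4, B4–B5
The largest bag has 4 vertices, giving width 3; this decomposition certifies tw(G) ≤ 3. On the other hand G contains the 4-clique {0, 1, 4, 7}. A clique must lie in a single bag of any decomposition, so no decomposition can have width below 3. The upper and lower bounds meet at 3, so that is the treewidth.

3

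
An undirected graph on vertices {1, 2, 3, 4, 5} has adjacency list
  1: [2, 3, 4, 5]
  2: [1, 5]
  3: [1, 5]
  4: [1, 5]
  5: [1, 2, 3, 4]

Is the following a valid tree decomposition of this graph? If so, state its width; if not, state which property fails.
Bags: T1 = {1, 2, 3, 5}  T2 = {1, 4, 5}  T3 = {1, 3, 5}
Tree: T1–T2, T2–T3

A tree decomposition must satisfy three properties: every vertex lies in some bag; for every edge, both endpoints lie together in some bag; and for every vertex, the bags containing it form a connected subtree. Here bags containing vertex 3 are not connected in the tree, so the decomposition is invalid.

No — bags containing vertex 3 are not connected in the tree.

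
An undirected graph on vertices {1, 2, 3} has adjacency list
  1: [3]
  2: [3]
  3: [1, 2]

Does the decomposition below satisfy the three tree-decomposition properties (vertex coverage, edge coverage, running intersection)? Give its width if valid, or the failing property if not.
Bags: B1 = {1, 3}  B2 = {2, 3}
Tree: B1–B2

Checking the three conditions: (i) the bags cover all of {1, 2, 3}; (ii) for each edge, some bag contains both endpoints; (iii) the bags containing any fixed vertex form a subtree. All hold, so the decomposition is valid with width 2 − 1 = 1.

Yes; width 1.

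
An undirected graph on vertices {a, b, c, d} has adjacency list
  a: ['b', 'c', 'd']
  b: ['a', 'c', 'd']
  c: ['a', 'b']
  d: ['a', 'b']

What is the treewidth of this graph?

2

A width-2 tree decomposition is:
Bags: B1 = {a, b, c}  B2 = {a, b, d}
Tree: B1–B2
Each bag holds 3 vertices, so the decomposition has width 2, which upper-bounds the treewidth. Conversely, {a, b, d} is a clique of size 3, and the vertices of any clique must share a bag in every tree decomposition; so some bag has ≥ 3 vertices and tw(G) ≥ 2. Hence tw(G) = 2 exactly.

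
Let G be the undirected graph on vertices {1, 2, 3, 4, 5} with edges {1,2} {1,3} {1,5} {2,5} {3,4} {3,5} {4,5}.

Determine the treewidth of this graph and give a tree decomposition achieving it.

Treewidth 2.
Bags: B1 = {3, 4, 5}  B2 = {1, 3, 5}  B3 = {1, 2, 5}
Tree: B1–B2, B2–B3

Each bag holds 3 vertices, so the decomposition has width 2, which upper-bounds the treewidth. Conversely, {1, 2, 5} is a clique of size 3, and the vertices of any clique must share a bag in every tree decomposition; so some bag has ≥ 3 vertices and tw(G) ≥ 2. Combining the bounds, tw(G) = 2.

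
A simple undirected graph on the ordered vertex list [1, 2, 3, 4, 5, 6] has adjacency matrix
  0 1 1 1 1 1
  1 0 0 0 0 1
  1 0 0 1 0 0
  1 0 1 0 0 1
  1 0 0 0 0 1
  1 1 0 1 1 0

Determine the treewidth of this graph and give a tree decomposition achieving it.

Treewidth 2.
Bags: B1 = {1, 5, 6}  B2 = {1, 4, 6}  B3 = {1, 2, 6}  B4 = {1, 3, 4}
Tree: B1–B2, B2–B3, B2–B4

The largest bag has 3 vertices, giving width 2; this decomposition certifies tw(G) ≤ 2. On the other hand G contains the 3-clique {1, 3, 4}. A clique must lie in a single bag of any decomposition, so no decomposition can have width below 2. Therefore the treewidth is 2.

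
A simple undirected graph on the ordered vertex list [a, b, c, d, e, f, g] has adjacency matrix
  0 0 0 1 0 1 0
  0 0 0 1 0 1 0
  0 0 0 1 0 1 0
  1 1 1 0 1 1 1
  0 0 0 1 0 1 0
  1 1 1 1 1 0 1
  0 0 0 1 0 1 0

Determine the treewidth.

2

A width-2 tree decomposition is:
Bags: B1 = {c, d, f}  B2 = {d, f, g}  B3 = {d, e, f}  B4 = {b, d, f}  B5 = {a, d, f}
Tree: B1–B2, B1–B3, B2–B4, B1–B5
Each bag holds 3 vertices, so the decomposition has width 2, which upper-bounds the treewidth. Conversely, {d, f, g} is a clique of size 3, and the vertices of any clique must share a bag in every tree decomposition; so some bag has ≥ 3 vertices and tw(G) ≥ 2. Combining the bounds, tw(G) = 2.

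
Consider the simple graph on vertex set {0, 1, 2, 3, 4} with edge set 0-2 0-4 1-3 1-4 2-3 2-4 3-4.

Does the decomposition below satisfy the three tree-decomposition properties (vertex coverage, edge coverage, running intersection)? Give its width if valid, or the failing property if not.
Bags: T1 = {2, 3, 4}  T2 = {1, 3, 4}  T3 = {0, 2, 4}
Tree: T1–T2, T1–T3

Checking the three conditions: (i) the bags cover all of {0, 1, 2, 3, 4}; (ii) for each edge, some bag contains both endpoints; (iii) the bags containing any fixed vertex form a subtree. All hold, so the decomposition is valid with width 3 − 1 = 2.

Yes; width 2.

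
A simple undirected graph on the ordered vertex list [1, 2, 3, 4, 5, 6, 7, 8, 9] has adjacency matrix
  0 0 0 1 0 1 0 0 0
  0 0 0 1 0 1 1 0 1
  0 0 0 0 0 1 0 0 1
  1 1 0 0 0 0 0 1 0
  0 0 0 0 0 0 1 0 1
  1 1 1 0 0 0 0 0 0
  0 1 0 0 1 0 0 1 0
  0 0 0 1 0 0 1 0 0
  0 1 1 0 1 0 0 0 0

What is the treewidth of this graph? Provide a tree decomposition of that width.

Every bag has size at most 4, so the width is 4 − 1 = 3 and tw(G) ≤ 3. For the lower bound: the 4 vertex sets {1,3,6}, {4}, {2}, {5,7,8,9} are disjoint, each induces a connected subgraph, and every pair is joined by at least one edge of G. Contracting each set to a single vertex therefore yields K_{4} as a minor, and since treewidth is minor-monotone, tw(G) ≥ tw(K_{4}) = 3. Combining the bounds, tw(G) = 3.

Treewidth 3.
One such decomposition:
Bags: B1 = {1, 3, 4, 6}  B2 = {2, 3, 4, 6}  B3 = {2, 3, 4, 9}  B4 = {2, 4, 8, 9}  B5 = {2, 7, 8, 9}  B6 = {5, 7, 8, 9}
Tree: B1–B2, B2–B3, B3–B4, B4–B5, B5–B6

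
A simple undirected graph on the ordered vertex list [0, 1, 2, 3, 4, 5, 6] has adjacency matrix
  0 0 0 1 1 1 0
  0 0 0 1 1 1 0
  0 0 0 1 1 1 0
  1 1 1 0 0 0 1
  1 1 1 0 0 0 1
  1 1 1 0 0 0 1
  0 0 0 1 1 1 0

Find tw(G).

3

A width-3 tree decomposition is:
Bags: B1 = {1, 3, 4, 5}  B2 = {0, 3, 4, 5}  B3 = {2, 3, 4, 5}  B4 = {3, 4, 5, 6}
Tree: B1–B2, B2–B3, B3–B4
Every bag has size at most 4, so the width is 4 − 1 = 3 and tw(G) ≤ 3. For the lower bound: the 4 vertex sets {1,4}, {0,5}, {3}, {2} are disjoint, each induces a connected subgraph, and every pair is joined by at least one edge of G. Contracting each set to a single vertex therefore yields K_{4} as a minor, and since treewidth is minor-monotone, tw(G) ≥ tw(K_{4}) = 3. The upper and lower bounds meet at 3, so that is the treewidth.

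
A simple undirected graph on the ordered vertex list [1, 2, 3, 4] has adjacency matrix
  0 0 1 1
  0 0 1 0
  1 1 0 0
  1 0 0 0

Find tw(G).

1

A width-1 tree decomposition is:
Bags: B1 = {2, 3}  B2 = {1, 3}  B3 = {1, 4}
Tree: B1–B2, B2–B3
The largest bag has 2 vertices, giving width 1; this decomposition certifies tw(G) ≤ 1. Since G has at least one edge (e.g. 2–3), it is not an edgeless graph, so tw(G) ≥ 1. Combining the bounds, tw(G) = 1.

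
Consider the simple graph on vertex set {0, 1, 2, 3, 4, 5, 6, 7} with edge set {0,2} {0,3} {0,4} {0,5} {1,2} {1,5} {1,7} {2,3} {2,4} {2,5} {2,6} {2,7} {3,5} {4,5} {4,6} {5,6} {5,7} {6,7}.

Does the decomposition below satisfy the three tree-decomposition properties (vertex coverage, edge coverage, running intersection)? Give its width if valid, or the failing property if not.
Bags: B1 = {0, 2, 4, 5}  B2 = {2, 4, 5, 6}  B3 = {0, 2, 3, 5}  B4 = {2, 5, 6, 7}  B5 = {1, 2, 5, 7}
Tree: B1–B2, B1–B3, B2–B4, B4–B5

Yes; width 3.

Checking the three conditions: (i) the bags cover all of {0, 1, 2, 3, 4, 5, 6, 7}; (ii) for each edge, some bag contains both endpoints; (iii) the bags containing any fixed vertex form a subtree. All hold, so the decomposition is valid with width 4 − 1 = 3.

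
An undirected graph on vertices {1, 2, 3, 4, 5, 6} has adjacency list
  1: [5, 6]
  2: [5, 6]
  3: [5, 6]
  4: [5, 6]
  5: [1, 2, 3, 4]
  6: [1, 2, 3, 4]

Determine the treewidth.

2

A width-2 tree decomposition is:
Bags: B1 = {4, 5, 6}  B2 = {1, 5, 6}  B3 = {3, 5, 6}  B4 = {2, 5, 6}
Tree: B1–B2, B2–B3, B3–B4
Every bag has size at most 3, so the width is 3 − 1 = 2 and tw(G) ≤ 2. Since 6–4–5–1–6 is a cycle in G, G is not acyclic. Forests are exactly the graphs of treewidth ≤ 1, so tw(G) ≥ 2. Hence tw(G) = 2 exactly.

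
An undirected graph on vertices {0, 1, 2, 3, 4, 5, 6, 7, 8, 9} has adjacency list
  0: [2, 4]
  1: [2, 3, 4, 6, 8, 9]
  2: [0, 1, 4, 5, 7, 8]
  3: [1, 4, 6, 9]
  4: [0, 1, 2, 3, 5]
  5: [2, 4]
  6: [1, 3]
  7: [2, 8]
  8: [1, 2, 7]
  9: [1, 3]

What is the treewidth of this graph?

A width-2 tree decomposition is:
Bags: B1 = {0, 2, 4}  B2 = {1, 2, 4}  B3 = {1, 2, 8}  B4 = {2, 7, 8}  B5 = {1, 3, 4}  B6 = {1, 3, 9}  B7 = {1, 3, 6}  B8 = {2, 4, 5}
Tree: B1–B2, B2–B3, B3–B4, B2–B5, B5–B6, B5–B7, B2–B8
Each bag holds 3 vertices, so the decomposition has width 2, which upper-bounds the treewidth. On the other hand G contains the 3-clique {0, 2, 4}. A clique must lie in a single bag of any decomposition, so no decomposition can have width below 2. The upper and lower bounds meet at 2, so that is the treewidth.

2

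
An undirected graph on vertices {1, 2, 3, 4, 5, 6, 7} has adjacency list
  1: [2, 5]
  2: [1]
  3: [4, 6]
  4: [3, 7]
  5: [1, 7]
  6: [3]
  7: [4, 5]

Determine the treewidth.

A width-1 tree decomposition is:
Bags: B1 = {3, 6}  B2 = {3, 4}  B3 = {4, 7}  B4 = {5, 7}  B5 = {1, 5}  B6 = {1, 2}
Tree: B1–B2, B2–B3, B3–B4, B4–B5, B5–B6
The largest bag has 2 vertices, giving width 1; this decomposition certifies tw(G) ≤ 1. Since G has at least one edge (e.g. 6–3), it is not an edgeless graph, so tw(G) ≥ 1. The upper and lower bounds meet at 1, so that is the treewidth.

1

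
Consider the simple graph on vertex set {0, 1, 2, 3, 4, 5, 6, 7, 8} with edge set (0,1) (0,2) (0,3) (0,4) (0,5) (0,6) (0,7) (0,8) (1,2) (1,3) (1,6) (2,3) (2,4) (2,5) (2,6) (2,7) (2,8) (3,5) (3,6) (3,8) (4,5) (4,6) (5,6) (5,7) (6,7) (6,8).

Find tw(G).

A width-4 tree decomposition is:
Bags: B1 = {0, 2, 3, 5, 6}  B2 = {0, 2, 3, 6, 8}  B3 = {0, 2, 4, 5, 6}  B4 = {0, 2, 5, 6, 7}  B5 = {0, 1, 2, 3, 6}
Tree: B1–B2, B1–B3, B1–B4, B1–B5
The largest bag has 5 vertices, giving width 4; this decomposition certifies tw(G) ≤ 4. Conversely, {0, 2, 3, 6, 8} is a clique of size 5, and the vertices of any clique must share a bag in every tree decomposition; so some bag has ≥ 5 vertices and tw(G) ≥ 4. Therefore the treewidth is 4.

4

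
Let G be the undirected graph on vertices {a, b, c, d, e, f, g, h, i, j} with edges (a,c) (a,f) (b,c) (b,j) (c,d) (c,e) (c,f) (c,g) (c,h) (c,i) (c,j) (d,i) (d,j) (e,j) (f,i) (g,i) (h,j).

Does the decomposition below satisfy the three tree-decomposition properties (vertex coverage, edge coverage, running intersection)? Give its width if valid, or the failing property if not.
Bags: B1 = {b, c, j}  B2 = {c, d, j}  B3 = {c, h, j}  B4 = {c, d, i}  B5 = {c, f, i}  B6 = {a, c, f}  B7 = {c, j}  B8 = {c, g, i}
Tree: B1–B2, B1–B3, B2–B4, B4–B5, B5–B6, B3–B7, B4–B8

No — vertex e appears in no bag.

A tree decomposition must satisfy three properties: every vertex lies in some bag; for every edge, both endpoints lie together in some bag; and for every vertex, the bags containing it form a connected subtree. Here vertex e appears in no bag, so the decomposition is invalid.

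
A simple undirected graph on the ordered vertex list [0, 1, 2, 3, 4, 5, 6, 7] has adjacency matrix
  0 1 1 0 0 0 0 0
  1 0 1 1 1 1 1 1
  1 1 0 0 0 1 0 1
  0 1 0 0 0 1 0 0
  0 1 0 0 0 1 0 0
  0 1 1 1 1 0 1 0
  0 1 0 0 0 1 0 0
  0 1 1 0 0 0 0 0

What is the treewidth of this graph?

2

A width-2 tree decomposition is:
Bags: B1 = {1, 4, 5}  B2 = {1, 2, 5}  B3 = {0, 1, 2}  B4 = {1, 5, 6}  B5 = {1, 3, 5}  B6 = {1, 2, 7}
Tree: B1–B2, B2–B3, B2–B4, B2–B5, B3–B6
Every bag has size at most 3, so the width is 3 − 1 = 2 and tw(G) ≤ 2. Conversely, {0, 1, 2} is a clique of size 3, and the vertices of any clique must share a bag in every tree decomposition; so some bag has ≥ 3 vertices and tw(G) ≥ 2. Therefore the treewidth is 2.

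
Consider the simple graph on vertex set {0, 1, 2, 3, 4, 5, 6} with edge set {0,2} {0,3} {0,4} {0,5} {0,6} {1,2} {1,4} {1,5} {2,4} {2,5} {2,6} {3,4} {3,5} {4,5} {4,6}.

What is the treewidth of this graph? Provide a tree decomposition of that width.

Treewidth 3.
Bags: B1 = {0, 2, 4, 5}  B2 = {0, 2, 4, 6}  B3 = {1, 2, 4, 5}  B4 = {0, 3, 4, 5}
Tree: B1–B2, B1–B3, B1–B4

The largest bag has 4 vertices, giving width 3; this decomposition certifies tw(G) ≤ 3. Conversely, {0, 2, 4, 5} is a clique of size 4, and the vertices of any clique must share a bag in every tree decomposition; so some bag has ≥ 4 vertices and tw(G) ≥ 3. Hence tw(G) = 3 exactly.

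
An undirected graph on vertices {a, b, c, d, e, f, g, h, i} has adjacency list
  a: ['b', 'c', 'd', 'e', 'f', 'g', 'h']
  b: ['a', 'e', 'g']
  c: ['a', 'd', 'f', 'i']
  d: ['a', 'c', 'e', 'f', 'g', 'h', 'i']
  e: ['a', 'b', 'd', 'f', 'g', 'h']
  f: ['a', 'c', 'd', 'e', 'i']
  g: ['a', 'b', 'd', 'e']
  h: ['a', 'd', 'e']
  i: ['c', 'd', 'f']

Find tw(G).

3

A width-3 tree decomposition is:
Bags: B1 = {a, d, e, g}  B2 = {a, d, e, h}  B3 = {a, d, e, f}  B4 = {a, c, d, f}  B5 = {a, b, e, g}  B6 = {c, d, f, i}
Tree: B1–B2, B2–B3, B3–B4, B1–B5, B4–B6
Each bag holds 4 vertices, so the decomposition has width 3, which upper-bounds the treewidth. For the lower bound, the 4 vertices {a, d, e, g} are pairwise adjacent, and any tree decomposition puts a clique entirely inside one bag — forcing width ≥ 3. Combining the bounds, tw(G) = 3.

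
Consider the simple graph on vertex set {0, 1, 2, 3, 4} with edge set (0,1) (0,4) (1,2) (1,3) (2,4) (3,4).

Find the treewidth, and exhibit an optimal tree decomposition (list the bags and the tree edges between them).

The largest bag has 3 vertices, giving width 2; this decomposition certifies tw(G) ≤ 2. For the lower bound, G contains the cycle 0–4–2–1–0, so G is not a forest; only forests have treewidth ≤ 1, hence tw(G) ≥ 2. Hence tw(G) = 2 exactly.

Treewidth 2.
One such decomposition:
Bags: B1 = {0, 1, 4}  B2 = {1, 2, 4}  B3 = {1, 3, 4}
Tree: B1–B2, B2–B3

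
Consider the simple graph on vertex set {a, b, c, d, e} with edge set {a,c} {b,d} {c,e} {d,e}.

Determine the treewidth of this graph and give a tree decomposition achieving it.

Every bag has size at most 2, so the width is 2 − 1 = 1 and tw(G) ≤ 1. Any graph with an edge has treewidth ≥ 1, and G has the edge e–d. Therefore the treewidth is 1.

Treewidth 1.
Bags: B1 = {d, e}  B2 = {b, d}  B3 = {c, e}  B4 = {a, c}
Tree: B1–B2, B1–B3, B3–B4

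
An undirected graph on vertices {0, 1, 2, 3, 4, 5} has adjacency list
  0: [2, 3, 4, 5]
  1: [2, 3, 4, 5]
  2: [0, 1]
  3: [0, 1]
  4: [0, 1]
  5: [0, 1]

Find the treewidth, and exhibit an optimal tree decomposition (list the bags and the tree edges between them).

The largest bag has 3 vertices, giving width 2; this decomposition certifies tw(G) ≤ 2. For the lower bound, G contains the cycle 3–1–4–0–3, so G is not a forest; only forests have treewidth ≤ 1, hence tw(G) ≥ 2. Hence tw(G) = 2 exactly.

Treewidth 2.
One such decomposition:
Bags: B1 = {0, 1, 3}  B2 = {0, 1, 4}  B3 = {0, 1, 5}  B4 = {0, 1, 2}
Tree: B1–B2, B2–B3, B3–B4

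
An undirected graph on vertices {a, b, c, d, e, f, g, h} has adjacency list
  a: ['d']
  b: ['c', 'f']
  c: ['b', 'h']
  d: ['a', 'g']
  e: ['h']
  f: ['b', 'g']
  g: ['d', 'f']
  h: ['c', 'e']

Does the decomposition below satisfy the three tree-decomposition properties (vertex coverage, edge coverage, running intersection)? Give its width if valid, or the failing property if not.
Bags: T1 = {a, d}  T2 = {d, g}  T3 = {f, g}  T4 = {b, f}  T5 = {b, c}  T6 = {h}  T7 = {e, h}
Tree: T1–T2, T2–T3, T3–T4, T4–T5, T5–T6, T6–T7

A tree decomposition must satisfy three properties: every vertex lies in some bag; for every edge, both endpoints lie together in some bag; and for every vertex, the bags containing it form a connected subtree. Here edge (c,h) lies in no bag, so the decomposition is invalid.

No — edge (c,h) lies in no bag.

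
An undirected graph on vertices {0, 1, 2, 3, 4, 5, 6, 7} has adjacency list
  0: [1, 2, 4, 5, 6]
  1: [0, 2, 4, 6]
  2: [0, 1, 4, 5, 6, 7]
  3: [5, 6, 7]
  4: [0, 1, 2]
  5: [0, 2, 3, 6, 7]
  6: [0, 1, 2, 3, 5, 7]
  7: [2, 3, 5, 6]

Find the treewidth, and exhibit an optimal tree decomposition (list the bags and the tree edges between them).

Each bag holds 4 vertices, so the decomposition has width 3, which upper-bounds the treewidth. On the other hand G contains the 4-clique {0, 1, 2, 4}. A clique must lie in a single bag of any decomposition, so no decomposition can have width below 3. The upper and lower bounds meet at 3, so that is the treewidth.

Treewidth 3.
One such decomposition:
Bags: B1 = {0, 1, 2, 4}  B2 = {0, 1, 2, 6}  B3 = {0, 2, 5, 6}  B4 = {2, 5, 6, 7}  B5 = {3, 5, 6, 7}
Tree: B1–B2, B2–B3, B3–B4, B4–B5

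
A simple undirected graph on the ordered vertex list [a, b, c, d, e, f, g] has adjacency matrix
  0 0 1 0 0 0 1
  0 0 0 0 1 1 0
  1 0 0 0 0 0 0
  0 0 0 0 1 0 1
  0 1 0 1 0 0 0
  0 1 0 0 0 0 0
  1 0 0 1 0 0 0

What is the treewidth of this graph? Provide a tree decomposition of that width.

Treewidth 1.
Bags: B1 = {b, f}  B2 = {b, e}  B3 = {d, e}  B4 = {d, g}  B5 = {a, g}  B6 = {a, c}
Tree: B1–B2, B2–B3, B3–B4, B4–B5, B5–B6

Each bag holds 2 vertices, so the decomposition has width 1, which upper-bounds the treewidth. Any graph with an edge has treewidth ≥ 1, and G has the edge f–b. The upper and lower bounds meet at 1, so that is the treewidth.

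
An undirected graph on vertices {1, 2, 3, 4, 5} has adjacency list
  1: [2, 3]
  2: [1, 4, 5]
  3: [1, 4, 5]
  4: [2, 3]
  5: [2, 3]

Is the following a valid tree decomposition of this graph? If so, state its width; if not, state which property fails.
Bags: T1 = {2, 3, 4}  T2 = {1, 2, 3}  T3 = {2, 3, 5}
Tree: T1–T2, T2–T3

Vertex coverage: the bags together contain {1, 2, 3, 4, 5}, the full vertex set. Edge coverage: each edge of G has both endpoints in at least one bag. Running intersection: for every vertex, the bags containing it form a connected subtree. All three properties hold, so this is a valid tree decomposition of width max|bag| − 1 = 2, and hence tw(G) ≤ 2.

Yes; width 2.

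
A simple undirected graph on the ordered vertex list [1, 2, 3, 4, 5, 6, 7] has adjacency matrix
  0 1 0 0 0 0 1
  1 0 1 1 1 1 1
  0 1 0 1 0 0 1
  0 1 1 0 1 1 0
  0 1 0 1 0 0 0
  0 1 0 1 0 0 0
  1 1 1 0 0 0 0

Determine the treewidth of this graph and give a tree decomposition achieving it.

Treewidth 2.
One optimal decomposition is:
Bags: B1 = {2, 4, 5}  B2 = {2, 3, 4}  B3 = {2, 4, 6}  B4 = {2, 3, 7}  B5 = {1, 2, 7}
Tree: B1–B2, B1–B3, B2–B4, B4–B5

The largest bag has 3 vertices, giving width 2; this decomposition certifies tw(G) ≤ 2. On the other hand G contains the 3-clique {1, 2, 7}. A clique must lie in a single bag of any decomposition, so no decomposition can have width below 2. Hence tw(G) = 2 exactly.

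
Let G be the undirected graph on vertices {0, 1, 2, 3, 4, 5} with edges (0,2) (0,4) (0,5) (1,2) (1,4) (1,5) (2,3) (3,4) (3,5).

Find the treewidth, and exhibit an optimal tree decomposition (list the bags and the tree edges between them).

The largest bag has 4 vertices, giving width 3; this decomposition certifies tw(G) ≤ 3. For the lower bound: the 4 vertex sets {0,4}, {2,3}, {1}, {5} are disjoint, each induces a connected subgraph, and every pair is joined by at least one edge of G. Contracting each set to a single vertex therefore yields K_{4} as a minor, and since treewidth is minor-monotone, tw(G) ≥ tw(K_{4}) = 3. Hence tw(G) = 3 exactly.

Treewidth 3.
One optimal decomposition is:
Bags: B1 = {0, 1, 3, 4}  B2 = {0, 1, 2, 3}  B3 = {0, 1, 3, 5}
Tree: B1–B2, B2–B3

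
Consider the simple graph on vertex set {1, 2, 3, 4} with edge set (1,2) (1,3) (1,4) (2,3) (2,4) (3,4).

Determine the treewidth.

A width-3 tree decomposition is:
Bags: B1 = {1, 2, 3, 4}
Tree: (single bag)
A single bag containing all 4 vertices is trivially a valid decomposition of width 3. For the lower bound, the 4 vertices {1, 2, 3, 4} are pairwise adjacent, and any tree decomposition puts a clique entirely inside one bag — forcing width ≥ 3. The upper and lower bounds meet at 3, so that is the treewidth.

3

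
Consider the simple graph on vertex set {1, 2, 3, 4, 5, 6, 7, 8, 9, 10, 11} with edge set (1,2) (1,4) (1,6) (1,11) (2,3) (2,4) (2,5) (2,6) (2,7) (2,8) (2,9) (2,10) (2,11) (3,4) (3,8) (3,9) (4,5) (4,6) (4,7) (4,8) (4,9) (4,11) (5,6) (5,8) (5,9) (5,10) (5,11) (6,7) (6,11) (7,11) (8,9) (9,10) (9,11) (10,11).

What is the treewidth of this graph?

4

A width-4 tree decomposition is:
Bags: B1 = {2, 4, 5, 9, 11}  B2 = {2, 4, 5, 6, 11}  B3 = {2, 4, 5, 8, 9}  B4 = {2, 5, 9, 10, 11}  B5 = {2, 4, 6, 7, 11}  B6 = {2, 3, 4, 8, 9}  B7 = {1, 2, 4, 6, 11}
Tree: B1–B2, B1–B3, B1–B4, B2–B5, B3–B6, B2–B7
Every bag has size at most 5, so the width is 5 − 1 = 4 and tw(G) ≤ 4. On the other hand G contains the 5-clique {2, 5, 9, 10, 11}. A clique must lie in a single bag of any decomposition, so no decomposition can have width below 4. Combining the bounds, tw(G) = 4.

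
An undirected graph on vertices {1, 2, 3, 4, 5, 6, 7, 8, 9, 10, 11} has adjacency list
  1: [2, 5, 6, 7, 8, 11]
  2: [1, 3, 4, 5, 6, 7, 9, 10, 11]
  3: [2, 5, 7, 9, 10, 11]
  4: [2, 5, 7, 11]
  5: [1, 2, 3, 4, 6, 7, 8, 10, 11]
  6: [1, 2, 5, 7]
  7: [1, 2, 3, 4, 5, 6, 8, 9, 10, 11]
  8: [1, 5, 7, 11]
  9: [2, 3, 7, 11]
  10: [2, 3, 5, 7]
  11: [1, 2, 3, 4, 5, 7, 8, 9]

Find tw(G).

4

A width-4 tree decomposition is:
Bags: B1 = {2, 3, 5, 7, 11}  B2 = {1, 2, 5, 7, 11}  B3 = {1, 2, 5, 6, 7}  B4 = {2, 3, 7, 9, 11}  B5 = {1, 5, 7, 8, 11}  B6 = {2, 4, 5, 7, 11}  B7 = {2, 3, 5, 7, 10}
Tree: B1–B2, B2–B3, B1–B4, B2–B5, B2–B6, B1–B7
Every bag has size at most 5, so the width is 5 − 1 = 4 and tw(G) ≤ 4. For the lower bound, the 5 vertices {1, 5, 7, 8, 11} are pairwise adjacent, and any tree decomposition puts a clique entirely inside one bag — forcing width ≥ 4. Hence tw(G) = 4 exactly.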